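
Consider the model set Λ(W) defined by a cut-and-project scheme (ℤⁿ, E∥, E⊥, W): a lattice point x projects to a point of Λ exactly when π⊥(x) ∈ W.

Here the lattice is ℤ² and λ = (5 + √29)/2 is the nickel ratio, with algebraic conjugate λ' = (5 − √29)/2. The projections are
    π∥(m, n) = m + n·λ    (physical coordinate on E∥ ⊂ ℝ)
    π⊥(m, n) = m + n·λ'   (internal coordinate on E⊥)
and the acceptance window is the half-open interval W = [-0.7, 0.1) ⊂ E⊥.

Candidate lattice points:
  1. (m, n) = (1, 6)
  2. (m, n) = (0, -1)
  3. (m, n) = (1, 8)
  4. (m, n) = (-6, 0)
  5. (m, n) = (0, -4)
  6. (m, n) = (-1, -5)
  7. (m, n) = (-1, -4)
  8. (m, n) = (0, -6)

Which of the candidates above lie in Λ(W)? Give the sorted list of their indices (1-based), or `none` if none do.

λ' = (5−√29)/2 ≈ -0.192582.
#1 (1,6): internal coord 1 + (6)·λ' = -0.155494; -0.155494 ∈ [-0.7, 0.1) → IN Λ
#2 (0,-1): internal coord 0 + (-1)·λ' = +0.192582; +0.192582 ∉ [-0.7, 0.1) → out
#3 (1,8): internal coord 1 + (8)·λ' = -0.540659; -0.540659 ∈ [-0.7, 0.1) → IN Λ
#4 (-6,0): internal coord -6 + (0)·λ' = -6.000000; -6.000000 ∉ [-0.7, 0.1) → out
#5 (0,-4): internal coord 0 + (-4)·λ' = +0.770330; +0.770330 ∉ [-0.7, 0.1) → out
#6 (-1,-5): internal coord -1 + (-5)·λ' = -0.037088; -0.037088 ∈ [-0.7, 0.1) → IN Λ
#7 (-1,-4): internal coord -1 + (-4)·λ' = -0.229670; -0.229670 ∈ [-0.7, 0.1) → IN Λ
#8 (0,-6): internal coord 0 + (-6)·λ' = +1.155494; +1.155494 ∉ [-0.7, 0.1) → out

1, 3, 6, 7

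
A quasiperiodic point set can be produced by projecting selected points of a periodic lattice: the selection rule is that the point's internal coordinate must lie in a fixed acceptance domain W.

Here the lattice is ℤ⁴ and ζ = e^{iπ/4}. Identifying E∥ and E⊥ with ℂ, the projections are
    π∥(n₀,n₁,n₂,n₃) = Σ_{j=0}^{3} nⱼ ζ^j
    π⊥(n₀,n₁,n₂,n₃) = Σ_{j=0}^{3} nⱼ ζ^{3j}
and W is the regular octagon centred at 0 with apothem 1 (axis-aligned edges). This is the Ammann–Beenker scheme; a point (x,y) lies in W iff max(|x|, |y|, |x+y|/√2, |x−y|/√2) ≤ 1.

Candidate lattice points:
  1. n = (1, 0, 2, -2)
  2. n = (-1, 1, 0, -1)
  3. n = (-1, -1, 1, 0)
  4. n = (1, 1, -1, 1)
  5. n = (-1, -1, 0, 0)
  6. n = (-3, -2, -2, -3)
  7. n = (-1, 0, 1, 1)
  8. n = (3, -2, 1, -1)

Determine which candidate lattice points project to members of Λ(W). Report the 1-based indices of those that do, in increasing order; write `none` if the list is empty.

Internal map: ζ^{3j} for j=0..3 gives (1,0), (−√2/2,√2/2), (0,−1), (√2/2,√2/2).
candidate 1: n = (1, 0, 2, -2) → π⊥ ≈ (-0.4142, -3.4142); max(|x|,|y|,|x±y|/√2) = 3.4142 > 1 ⇒ ∉ W
candidate 2: n = (-1, 1, 0, -1) → π⊥ ≈ (-2.4142, +0.0000); max(|x|,|y|,|x±y|/√2) = 2.4142 > 1 ⇒ ∉ W
candidate 3: n = (-1, -1, 1, 0) → π⊥ ≈ (-0.2929, -1.7071); max(|x|,|y|,|x±y|/√2) = 1.7071 > 1 ⇒ ∉ W
candidate 4: n = (1, 1, -1, 1) → π⊥ ≈ (+1.0000, +2.4142); max(|x|,|y|,|x±y|/√2) = 2.4142 > 1 ⇒ ∉ W
candidate 5: n = (-1, -1, 0, 0) → π⊥ ≈ (-0.2929, -0.7071); max(|x|,|y|,|x±y|/√2) = 0.7071 ≤ 1 ⇒ ∈ W
candidate 6: n = (-3, -2, -2, -3) → π⊥ ≈ (-3.7071, -1.5355); max(|x|,|y|,|x±y|/√2) = 3.7071 > 1 ⇒ ∉ W
candidate 7: n = (-1, 0, 1, 1) → π⊥ ≈ (-0.2929, -0.2929); max(|x|,|y|,|x±y|/√2) = 0.4142 ≤ 1 ⇒ ∈ W
candidate 8: n = (3, -2, 1, -1) → π⊥ ≈ (+3.7071, -3.1213); max(|x|,|y|,|x±y|/√2) = 4.8284 > 1 ⇒ ∉ W

5, 7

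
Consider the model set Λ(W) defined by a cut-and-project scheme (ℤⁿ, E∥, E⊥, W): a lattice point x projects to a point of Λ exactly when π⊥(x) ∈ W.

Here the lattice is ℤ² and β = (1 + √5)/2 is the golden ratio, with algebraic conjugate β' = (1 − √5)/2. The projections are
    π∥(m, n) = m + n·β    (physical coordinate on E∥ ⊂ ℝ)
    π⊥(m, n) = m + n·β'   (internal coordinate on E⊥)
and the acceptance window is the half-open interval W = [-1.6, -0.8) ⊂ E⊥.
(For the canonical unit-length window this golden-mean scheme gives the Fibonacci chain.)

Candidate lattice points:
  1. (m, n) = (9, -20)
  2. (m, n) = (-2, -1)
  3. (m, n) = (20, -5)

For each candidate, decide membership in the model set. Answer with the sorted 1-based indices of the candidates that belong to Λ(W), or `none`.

2

Numerically β ≈ 1.61803 and β' = −1/β ≈ -0.61803.
[1] lift (9,-20): star map gives 21.36068; window check -1.6 ≤ 21.36068 < -0.8 is false → out
[2] lift (-2,-1): star map gives -1.38197; window check -1.6 ≤ -1.38197 < -0.8 is true → IN Λ
[3] lift (20,-5): star map gives 23.09017; window check -1.6 ≤ 23.09017 < -0.8 is false → out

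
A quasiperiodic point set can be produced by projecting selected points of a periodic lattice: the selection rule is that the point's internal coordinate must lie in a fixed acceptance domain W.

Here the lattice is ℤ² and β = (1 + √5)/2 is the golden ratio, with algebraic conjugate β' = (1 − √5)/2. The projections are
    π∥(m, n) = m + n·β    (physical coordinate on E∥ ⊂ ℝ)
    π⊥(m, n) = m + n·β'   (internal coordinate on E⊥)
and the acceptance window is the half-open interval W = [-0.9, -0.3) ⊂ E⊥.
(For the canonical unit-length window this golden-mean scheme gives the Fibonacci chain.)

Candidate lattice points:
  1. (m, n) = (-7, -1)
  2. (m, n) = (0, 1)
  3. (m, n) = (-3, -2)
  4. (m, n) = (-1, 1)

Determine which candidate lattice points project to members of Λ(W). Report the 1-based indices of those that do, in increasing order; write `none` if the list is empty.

2

Compute β' = (1−√5)/2 = -0.6180, so π⊥(m,n) = m -0.6180·n.
candidate 1: (m,n)=(-7,-1) → π∥ = -7-1·β ≈ -8.6180, π⊥ = -7-1·β' ≈ -6.3820 ∉ [-0.9, -0.3) ⇒ out
candidate 2: (m,n)=(0,1) → π∥ = 0+1·β ≈ 1.6180, π⊥ = 0+1·β' ≈ -0.6180 ∈ [-0.9, -0.3) ⇒ IN Λ
candidate 3: (m,n)=(-3,-2) → π∥ = -3-2·β ≈ -6.2361, π⊥ = -3-2·β' ≈ -1.7639 ∉ [-0.9, -0.3) ⇒ out
candidate 4: (m,n)=(-1,1) → π∥ = -1+1·β ≈ 0.6180, π⊥ = -1+1·β' ≈ -1.6180 ∉ [-0.9, -0.3) ⇒ out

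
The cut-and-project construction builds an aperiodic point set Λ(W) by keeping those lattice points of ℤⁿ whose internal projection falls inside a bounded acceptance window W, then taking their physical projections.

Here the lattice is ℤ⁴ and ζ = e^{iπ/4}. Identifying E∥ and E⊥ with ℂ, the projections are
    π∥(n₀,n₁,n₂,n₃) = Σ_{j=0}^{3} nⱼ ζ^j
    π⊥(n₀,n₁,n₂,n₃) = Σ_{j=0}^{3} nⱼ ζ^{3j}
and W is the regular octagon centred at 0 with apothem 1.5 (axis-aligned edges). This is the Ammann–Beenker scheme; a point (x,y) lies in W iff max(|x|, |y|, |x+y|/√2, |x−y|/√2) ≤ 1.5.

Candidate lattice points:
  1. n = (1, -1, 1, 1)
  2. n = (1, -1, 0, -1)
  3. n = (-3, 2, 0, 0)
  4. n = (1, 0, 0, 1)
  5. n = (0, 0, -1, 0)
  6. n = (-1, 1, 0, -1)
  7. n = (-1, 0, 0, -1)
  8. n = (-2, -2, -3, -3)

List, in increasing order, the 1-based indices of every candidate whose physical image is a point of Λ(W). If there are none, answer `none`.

5

With ζ = e^{iπ/4} the internal vectors are ζ^0,ζ^3,ζ^6,ζ^9.
#1 (1, -1, 1, 1): internal (2.4142, -1.0000); octagon support 2.4142 vs apothem 1.5 → ∉ W
#2 (1, -1, 0, -1): internal (1.0000, -1.4142); octagon support 1.7071 vs apothem 1.5 → ∉ W
#3 (-3, 2, 0, 0): internal (-4.4142, 1.4142); octagon support 4.4142 vs apothem 1.5 → ∉ W
#4 (1, 0, 0, 1): internal (1.7071, 0.7071); octagon support 1.7071 vs apothem 1.5 → ∉ W
#5 (0, 0, -1, 0): internal (0.0000, 1.0000); octagon support 1.0000 vs apothem 1.5 → ∈ W
#6 (-1, 1, 0, -1): internal (-2.4142, 0.0000); octagon support 2.4142 vs apothem 1.5 → ∉ W
#7 (-1, 0, 0, -1): internal (-1.7071, -0.7071); octagon support 1.7071 vs apothem 1.5 → ∉ W
#8 (-2, -2, -3, -3): internal (-2.7071, -0.5355); octagon support 2.7071 vs apothem 1.5 → ∉ W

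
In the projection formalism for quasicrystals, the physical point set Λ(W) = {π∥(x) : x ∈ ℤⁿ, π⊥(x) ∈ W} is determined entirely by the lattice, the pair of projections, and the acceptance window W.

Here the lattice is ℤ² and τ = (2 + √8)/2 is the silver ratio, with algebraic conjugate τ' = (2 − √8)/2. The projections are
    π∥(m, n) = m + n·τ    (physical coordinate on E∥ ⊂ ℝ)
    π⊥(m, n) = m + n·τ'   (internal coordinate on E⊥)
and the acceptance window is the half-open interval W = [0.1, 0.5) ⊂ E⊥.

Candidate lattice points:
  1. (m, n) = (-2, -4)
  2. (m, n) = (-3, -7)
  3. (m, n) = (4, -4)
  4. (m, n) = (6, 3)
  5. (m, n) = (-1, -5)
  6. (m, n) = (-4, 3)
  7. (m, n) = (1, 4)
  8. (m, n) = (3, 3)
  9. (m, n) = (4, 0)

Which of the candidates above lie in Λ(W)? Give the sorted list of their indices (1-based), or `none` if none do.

none

τ' = (2−√8)/2 ≈ -0.41421.
candidate 1: (m,n)=(-2,-4) → π∥ = -2-4·τ ≈ -11.65685, π⊥ = -2-4·τ' ≈ -0.34315 ∉ [0.1, 0.5) ⇒ out
candidate 2: (m,n)=(-3,-7) → π∥ = -3-7·τ ≈ -19.89949, π⊥ = -3-7·τ' ≈ -0.10051 ∉ [0.1, 0.5) ⇒ out
candidate 3: (m,n)=(4,-4) → π∥ = 4-4·τ ≈ -5.65685, π⊥ = 4-4·τ' ≈ 5.65685 ∉ [0.1, 0.5) ⇒ out
candidate 4: (m,n)=(6,3) → π∥ = 6+3·τ ≈ 13.24264, π⊥ = 6+3·τ' ≈ 4.75736 ∉ [0.1, 0.5) ⇒ out
candidate 5: (m,n)=(-1,-5) → π∥ = -1-5·τ ≈ -13.07107, π⊥ = -1-5·τ' ≈ 1.07107 ∉ [0.1, 0.5) ⇒ out
candidate 6: (m,n)=(-4,3) → π∥ = -4+3·τ ≈ 3.24264, π⊥ = -4+3·τ' ≈ -5.24264 ∉ [0.1, 0.5) ⇒ out
candidate 7: (m,n)=(1,4) → π∥ = 1+4·τ ≈ 10.65685, π⊥ = 1+4·τ' ≈ -0.65685 ∉ [0.1, 0.5) ⇒ out
candidate 8: (m,n)=(3,3) → π∥ = 3+3·τ ≈ 10.24264, π⊥ = 3+3·τ' ≈ 1.75736 ∉ [0.1, 0.5) ⇒ out
candidate 9: (m,n)=(4,0) → π∥ = 4+0·τ ≈ 4.00000, π⊥ = 4+0·τ' ≈ 4.00000 ∉ [0.1, 0.5) ⇒ out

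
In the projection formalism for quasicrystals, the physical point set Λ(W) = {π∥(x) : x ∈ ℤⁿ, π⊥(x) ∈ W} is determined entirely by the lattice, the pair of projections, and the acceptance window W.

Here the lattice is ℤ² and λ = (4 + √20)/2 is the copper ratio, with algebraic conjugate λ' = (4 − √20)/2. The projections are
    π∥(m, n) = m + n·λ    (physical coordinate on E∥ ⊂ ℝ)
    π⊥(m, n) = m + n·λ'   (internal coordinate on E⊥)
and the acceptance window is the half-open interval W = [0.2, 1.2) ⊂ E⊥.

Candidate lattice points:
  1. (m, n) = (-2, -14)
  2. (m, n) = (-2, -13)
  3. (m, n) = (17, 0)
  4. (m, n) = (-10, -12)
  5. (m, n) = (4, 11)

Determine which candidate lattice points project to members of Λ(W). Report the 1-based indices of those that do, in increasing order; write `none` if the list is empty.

λ' = (4−√20)/2 ≈ -0.236068.
[1] lift (-2,-14): star map gives 1.304952; window check 0.2 ≤ 1.304952 < 1.2 is false → out
[2] lift (-2,-13): star map gives 1.068884; window check 0.2 ≤ 1.068884 < 1.2 is true → IN Λ
[3] lift (17,0): star map gives 17.000000; window check 0.2 ≤ 17.000000 < 1.2 is false → out
[4] lift (-10,-12): star map gives -7.167184; window check 0.2 ≤ -7.167184 < 1.2 is false → out
[5] lift (4,11): star map gives 1.403252; window check 0.2 ≤ 1.403252 < 1.2 is false → out

2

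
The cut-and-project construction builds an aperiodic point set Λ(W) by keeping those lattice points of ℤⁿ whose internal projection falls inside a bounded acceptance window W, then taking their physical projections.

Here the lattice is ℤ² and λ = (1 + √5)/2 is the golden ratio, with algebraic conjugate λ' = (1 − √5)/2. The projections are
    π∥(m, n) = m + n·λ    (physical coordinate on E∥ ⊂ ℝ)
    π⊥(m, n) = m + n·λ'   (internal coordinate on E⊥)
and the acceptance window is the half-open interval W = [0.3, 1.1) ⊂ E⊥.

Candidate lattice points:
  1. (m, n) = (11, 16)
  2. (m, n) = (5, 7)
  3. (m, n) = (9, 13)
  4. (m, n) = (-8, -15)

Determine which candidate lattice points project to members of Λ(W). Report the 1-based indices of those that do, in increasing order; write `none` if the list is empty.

2, 3

Compute λ' = (1−√5)/2 = -0.61803, so π⊥(m,n) = m -0.61803·n.
candidate 1: (m,n)=(11,16) → π∥ = 11+16·λ ≈ 36.88854, π⊥ = 11+16·λ' ≈ 1.11146 ∉ [0.3, 1.1) ⇒ out
candidate 2: (m,n)=(5,7) → π∥ = 5+7·λ ≈ 16.32624, π⊥ = 5+7·λ' ≈ 0.67376 ∈ [0.3, 1.1) ⇒ IN Λ
candidate 3: (m,n)=(9,13) → π∥ = 9+13·λ ≈ 30.03444, π⊥ = 9+13·λ' ≈ 0.96556 ∈ [0.3, 1.1) ⇒ IN Λ
candidate 4: (m,n)=(-8,-15) → π∥ = -8-15·λ ≈ -32.27051, π⊥ = -8-15·λ' ≈ 1.27051 ∉ [0.3, 1.1) ⇒ out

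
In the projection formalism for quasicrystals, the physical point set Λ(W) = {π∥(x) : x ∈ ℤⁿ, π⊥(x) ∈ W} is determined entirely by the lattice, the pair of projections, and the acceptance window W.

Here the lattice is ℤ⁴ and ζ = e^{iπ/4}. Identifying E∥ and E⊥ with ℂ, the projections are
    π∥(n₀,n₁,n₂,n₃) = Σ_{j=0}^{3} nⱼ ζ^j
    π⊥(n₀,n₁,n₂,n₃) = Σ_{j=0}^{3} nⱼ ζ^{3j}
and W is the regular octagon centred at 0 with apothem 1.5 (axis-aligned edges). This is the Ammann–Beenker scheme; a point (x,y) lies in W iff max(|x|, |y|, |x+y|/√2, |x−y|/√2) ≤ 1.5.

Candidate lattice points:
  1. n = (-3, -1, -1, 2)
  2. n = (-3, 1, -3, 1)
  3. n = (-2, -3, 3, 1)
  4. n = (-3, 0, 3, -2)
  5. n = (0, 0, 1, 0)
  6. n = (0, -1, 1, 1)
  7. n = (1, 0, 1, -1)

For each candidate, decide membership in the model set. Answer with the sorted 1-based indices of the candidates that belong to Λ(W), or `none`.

Internal map: ζ^{3j} for j=0..3 gives (1,0), (−√2/2,√2/2), (0,−1), (√2/2,√2/2).
candidate 1: n = (-3, -1, -1, 2) → π⊥ ≈ (-0.87868, +1.70711); max(|x|,|y|,|x±y|/√2) = 1.82843 > 1.5 ⇒ ∉ W
candidate 2: n = (-3, 1, -3, 1) → π⊥ ≈ (-3.00000, +4.41421); max(|x|,|y|,|x±y|/√2) = 5.24264 > 1.5 ⇒ ∉ W
candidate 3: n = (-2, -3, 3, 1) → π⊥ ≈ (+0.82843, -4.41421); max(|x|,|y|,|x±y|/√2) = 4.41421 > 1.5 ⇒ ∉ W
candidate 4: n = (-3, 0, 3, -2) → π⊥ ≈ (-4.41421, -4.41421); max(|x|,|y|,|x±y|/√2) = 6.24264 > 1.5 ⇒ ∉ W
candidate 5: n = (0, 0, 1, 0) → π⊥ ≈ (+0.00000, -1.00000); max(|x|,|y|,|x±y|/√2) = 1.00000 ≤ 1.5 ⇒ ∈ W
candidate 6: n = (0, -1, 1, 1) → π⊥ ≈ (+1.41421, -1.00000); max(|x|,|y|,|x±y|/√2) = 1.70711 > 1.5 ⇒ ∉ W
candidate 7: n = (1, 0, 1, -1) → π⊥ ≈ (+0.29289, -1.70711); max(|x|,|y|,|x±y|/√2) = 1.70711 > 1.5 ⇒ ∉ W

5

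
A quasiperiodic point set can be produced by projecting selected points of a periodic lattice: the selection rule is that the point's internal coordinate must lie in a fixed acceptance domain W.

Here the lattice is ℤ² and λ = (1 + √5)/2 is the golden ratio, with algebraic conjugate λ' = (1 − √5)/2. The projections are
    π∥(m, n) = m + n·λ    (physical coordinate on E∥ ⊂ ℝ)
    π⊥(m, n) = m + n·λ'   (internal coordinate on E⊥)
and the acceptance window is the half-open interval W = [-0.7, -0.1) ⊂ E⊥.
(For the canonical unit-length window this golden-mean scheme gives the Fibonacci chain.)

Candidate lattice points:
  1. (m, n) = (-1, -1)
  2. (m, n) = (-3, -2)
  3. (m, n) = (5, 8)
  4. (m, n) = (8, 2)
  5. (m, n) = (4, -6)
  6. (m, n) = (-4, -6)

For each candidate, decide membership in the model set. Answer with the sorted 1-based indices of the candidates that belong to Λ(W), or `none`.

1, 6

Numerically λ ≈ 1.61803 and λ' = −1/λ ≈ -0.61803.
candidate 1: (m,n)=(-1,-1) → π∥ = -1-1·λ ≈ -2.61803, π⊥ = -1-1·λ' ≈ -0.38197 ∈ [-0.7, -0.1) ⇒ IN Λ
candidate 2: (m,n)=(-3,-2) → π∥ = -3-2·λ ≈ -6.23607, π⊥ = -3-2·λ' ≈ -1.76393 ∉ [-0.7, -0.1) ⇒ out
candidate 3: (m,n)=(5,8) → π∥ = 5+8·λ ≈ 17.94427, π⊥ = 5+8·λ' ≈ 0.05573 ∉ [-0.7, -0.1) ⇒ out
candidate 4: (m,n)=(8,2) → π∥ = 8+2·λ ≈ 11.23607, π⊥ = 8+2·λ' ≈ 6.76393 ∉ [-0.7, -0.1) ⇒ out
candidate 5: (m,n)=(4,-6) → π∥ = 4-6·λ ≈ -5.70820, π⊥ = 4-6·λ' ≈ 7.70820 ∉ [-0.7, -0.1) ⇒ out
candidate 6: (m,n)=(-4,-6) → π∥ = -4-6·λ ≈ -13.70820, π⊥ = -4-6·λ' ≈ -0.29180 ∈ [-0.7, -0.1) ⇒ IN Λ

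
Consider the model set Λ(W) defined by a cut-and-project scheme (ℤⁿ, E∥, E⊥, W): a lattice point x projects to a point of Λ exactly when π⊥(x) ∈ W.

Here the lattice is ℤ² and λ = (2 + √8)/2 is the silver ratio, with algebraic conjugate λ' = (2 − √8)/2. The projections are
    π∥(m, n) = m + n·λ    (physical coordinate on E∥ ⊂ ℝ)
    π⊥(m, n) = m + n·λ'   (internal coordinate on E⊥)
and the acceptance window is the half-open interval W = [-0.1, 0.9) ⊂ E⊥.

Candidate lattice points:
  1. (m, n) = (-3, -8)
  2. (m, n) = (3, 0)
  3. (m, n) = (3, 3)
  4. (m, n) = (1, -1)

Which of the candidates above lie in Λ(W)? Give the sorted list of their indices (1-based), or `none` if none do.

1

Compute λ' = (2−√8)/2 = -0.414214, so π⊥(m,n) = m -0.414214·n.
[1] lift (-3,-8): star map gives 0.313708; window check -0.1 ≤ 0.313708 < 0.9 is true → IN Λ
[2] lift (3,0): star map gives 3.000000; window check -0.1 ≤ 3.000000 < 0.9 is false → out
[3] lift (3,3): star map gives 1.757359; window check -0.1 ≤ 1.757359 < 0.9 is false → out
[4] lift (1,-1): star map gives 1.414214; window check -0.1 ≤ 1.414214 < 0.9 is false → out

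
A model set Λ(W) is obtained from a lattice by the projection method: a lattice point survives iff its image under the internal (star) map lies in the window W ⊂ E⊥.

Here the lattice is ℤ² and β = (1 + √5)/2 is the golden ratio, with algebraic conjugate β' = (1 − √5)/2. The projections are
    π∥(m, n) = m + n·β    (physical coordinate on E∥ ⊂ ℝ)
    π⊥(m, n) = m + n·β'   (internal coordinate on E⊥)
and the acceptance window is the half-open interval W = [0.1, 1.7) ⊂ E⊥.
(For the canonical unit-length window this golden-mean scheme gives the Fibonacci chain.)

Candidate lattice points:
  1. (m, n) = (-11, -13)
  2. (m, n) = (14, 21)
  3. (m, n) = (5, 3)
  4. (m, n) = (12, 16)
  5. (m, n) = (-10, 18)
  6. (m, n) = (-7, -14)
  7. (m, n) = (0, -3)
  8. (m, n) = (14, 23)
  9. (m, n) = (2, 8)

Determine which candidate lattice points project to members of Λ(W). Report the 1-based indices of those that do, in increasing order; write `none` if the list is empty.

2, 6

Compute β' = (1−√5)/2 = -0.618034, so π⊥(m,n) = m -0.618034·n.
candidate 1: (m,n)=(-11,-13) → π∥ = -11-13·β ≈ -32.034442, π⊥ = -11-13·β' ≈ -2.965558 ∉ [0.1, 1.7) ⇒ out
candidate 2: (m,n)=(14,21) → π∥ = 14+21·β ≈ 47.978714, π⊥ = 14+21·β' ≈ 1.021286 ∈ [0.1, 1.7) ⇒ IN Λ
candidate 3: (m,n)=(5,3) → π∥ = 5+3·β ≈ 9.854102, π⊥ = 5+3·β' ≈ 3.145898 ∉ [0.1, 1.7) ⇒ out
candidate 4: (m,n)=(12,16) → π∥ = 12+16·β ≈ 37.888544, π⊥ = 12+16·β' ≈ 2.111456 ∉ [0.1, 1.7) ⇒ out
candidate 5: (m,n)=(-10,18) → π∥ = -10+18·β ≈ 19.124612, π⊥ = -10+18·β' ≈ -21.124612 ∉ [0.1, 1.7) ⇒ out
candidate 6: (m,n)=(-7,-14) → π∥ = -7-14·β ≈ -29.652476, π⊥ = -7-14·β' ≈ 1.652476 ∈ [0.1, 1.7) ⇒ IN Λ
candidate 7: (m,n)=(0,-3) → π∥ = 0-3·β ≈ -4.854102, π⊥ = 0-3·β' ≈ 1.854102 ∉ [0.1, 1.7) ⇒ out
candidate 8: (m,n)=(14,23) → π∥ = 14+23·β ≈ 51.214782, π⊥ = 14+23·β' ≈ -0.214782 ∉ [0.1, 1.7) ⇒ out
candidate 9: (m,n)=(2,8) → π∥ = 2+8·β ≈ 14.944272, π⊥ = 2+8·β' ≈ -2.944272 ∉ [0.1, 1.7) ⇒ out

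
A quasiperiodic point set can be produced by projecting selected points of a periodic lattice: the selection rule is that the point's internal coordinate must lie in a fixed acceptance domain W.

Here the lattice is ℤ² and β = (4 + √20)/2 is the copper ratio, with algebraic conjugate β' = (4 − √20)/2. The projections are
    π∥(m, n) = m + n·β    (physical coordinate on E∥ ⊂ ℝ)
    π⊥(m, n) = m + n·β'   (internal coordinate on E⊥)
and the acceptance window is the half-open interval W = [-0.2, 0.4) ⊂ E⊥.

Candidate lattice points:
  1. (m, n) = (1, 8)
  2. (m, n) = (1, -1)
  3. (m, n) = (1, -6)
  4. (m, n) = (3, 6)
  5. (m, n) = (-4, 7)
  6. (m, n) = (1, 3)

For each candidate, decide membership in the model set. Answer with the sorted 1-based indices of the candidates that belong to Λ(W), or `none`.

6

β' = (4−√20)/2 ≈ -0.2361.
[1] lift (1,8): star map gives -0.8885; window check -0.2 ≤ -0.8885 < 0.4 is false → out
[2] lift (1,-1): star map gives 1.2361; window check -0.2 ≤ 1.2361 < 0.4 is false → out
[3] lift (1,-6): star map gives 2.4164; window check -0.2 ≤ 2.4164 < 0.4 is false → out
[4] lift (3,6): star map gives 1.5836; window check -0.2 ≤ 1.5836 < 0.4 is false → out
[5] lift (-4,7): star map gives -5.6525; window check -0.2 ≤ -5.6525 < 0.4 is false → out
[6] lift (1,3): star map gives 0.2918; window check -0.2 ≤ 0.2918 < 0.4 is true → IN Λ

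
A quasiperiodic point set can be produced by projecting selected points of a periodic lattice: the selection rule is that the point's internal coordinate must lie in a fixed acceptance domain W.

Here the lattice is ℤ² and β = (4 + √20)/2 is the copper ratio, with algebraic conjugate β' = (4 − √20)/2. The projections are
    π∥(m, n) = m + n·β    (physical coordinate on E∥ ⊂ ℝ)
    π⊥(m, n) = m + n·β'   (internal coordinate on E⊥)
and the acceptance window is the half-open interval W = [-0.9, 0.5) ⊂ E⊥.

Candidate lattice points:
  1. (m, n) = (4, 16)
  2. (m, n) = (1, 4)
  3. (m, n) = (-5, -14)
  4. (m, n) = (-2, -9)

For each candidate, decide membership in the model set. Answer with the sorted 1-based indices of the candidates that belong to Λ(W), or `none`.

1, 2, 4

Numerically β ≈ 4.236068 and β' = −1/β ≈ -0.236068.
[1] lift (4,16): star map gives 0.222912; window check -0.9 ≤ 0.222912 < 0.5 is true → IN Λ
[2] lift (1,4): star map gives 0.055728; window check -0.9 ≤ 0.055728 < 0.5 is true → IN Λ
[3] lift (-5,-14): star map gives -1.695048; window check -0.9 ≤ -1.695048 < 0.5 is false → out
[4] lift (-2,-9): star map gives 0.124612; window check -0.9 ≤ 0.124612 < 0.5 is true → IN Λ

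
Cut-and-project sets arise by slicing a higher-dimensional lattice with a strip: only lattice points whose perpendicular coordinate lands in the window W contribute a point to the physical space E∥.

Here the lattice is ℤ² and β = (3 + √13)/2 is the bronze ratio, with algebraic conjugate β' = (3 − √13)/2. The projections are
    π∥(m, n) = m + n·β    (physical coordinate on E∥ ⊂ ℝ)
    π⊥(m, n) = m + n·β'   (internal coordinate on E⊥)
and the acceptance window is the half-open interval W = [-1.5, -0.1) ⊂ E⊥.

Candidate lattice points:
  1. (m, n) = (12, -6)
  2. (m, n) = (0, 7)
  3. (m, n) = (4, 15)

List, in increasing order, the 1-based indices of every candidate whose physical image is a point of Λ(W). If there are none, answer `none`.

β' = (3−√13)/2 ≈ -0.3028.
#1 (12,-6): internal coord 12 + (-6)·β' = +13.8167; +13.8167 ∉ [-1.5, -0.1) → out
#2 (0,7): internal coord 0 + (7)·β' = -2.1194; -2.1194 ∉ [-1.5, -0.1) → out
#3 (4,15): internal coord 4 + (15)·β' = -0.5416; -0.5416 ∈ [-1.5, -0.1) → IN Λ

3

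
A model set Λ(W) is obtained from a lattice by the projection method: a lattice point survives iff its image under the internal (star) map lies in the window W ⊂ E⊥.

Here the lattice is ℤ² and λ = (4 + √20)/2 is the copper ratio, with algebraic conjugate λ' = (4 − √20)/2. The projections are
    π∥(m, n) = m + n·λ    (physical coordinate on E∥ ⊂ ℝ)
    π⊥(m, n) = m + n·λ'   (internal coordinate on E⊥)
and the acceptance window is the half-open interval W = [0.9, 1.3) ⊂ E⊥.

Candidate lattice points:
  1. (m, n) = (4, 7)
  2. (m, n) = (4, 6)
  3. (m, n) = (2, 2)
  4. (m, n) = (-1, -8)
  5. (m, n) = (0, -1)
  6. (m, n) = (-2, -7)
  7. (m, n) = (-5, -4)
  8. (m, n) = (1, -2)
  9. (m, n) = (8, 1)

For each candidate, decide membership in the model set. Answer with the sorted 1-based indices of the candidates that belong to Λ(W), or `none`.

λ' = (4−√20)/2 ≈ -0.236068.
#1 (4,7): internal coord 4 + (7)·λ' = +2.347524; +2.347524 ∉ [0.9, 1.3) → out
#2 (4,6): internal coord 4 + (6)·λ' = +2.583592; +2.583592 ∉ [0.9, 1.3) → out
#3 (2,2): internal coord 2 + (2)·λ' = +1.527864; +1.527864 ∉ [0.9, 1.3) → out
#4 (-1,-8): internal coord -1 + (-8)·λ' = +0.888544; +0.888544 ∉ [0.9, 1.3) → out
#5 (0,-1): internal coord 0 + (-1)·λ' = +0.236068; +0.236068 ∉ [0.9, 1.3) → out
#6 (-2,-7): internal coord -2 + (-7)·λ' = -0.347524; -0.347524 ∉ [0.9, 1.3) → out
#7 (-5,-4): internal coord -5 + (-4)·λ' = -4.055728; -4.055728 ∉ [0.9, 1.3) → out
#8 (1,-2): internal coord 1 + (-2)·λ' = +1.472136; +1.472136 ∉ [0.9, 1.3) → out
#9 (8,1): internal coord 8 + (1)·λ' = +7.763932; +7.763932 ∉ [0.9, 1.3) → out

none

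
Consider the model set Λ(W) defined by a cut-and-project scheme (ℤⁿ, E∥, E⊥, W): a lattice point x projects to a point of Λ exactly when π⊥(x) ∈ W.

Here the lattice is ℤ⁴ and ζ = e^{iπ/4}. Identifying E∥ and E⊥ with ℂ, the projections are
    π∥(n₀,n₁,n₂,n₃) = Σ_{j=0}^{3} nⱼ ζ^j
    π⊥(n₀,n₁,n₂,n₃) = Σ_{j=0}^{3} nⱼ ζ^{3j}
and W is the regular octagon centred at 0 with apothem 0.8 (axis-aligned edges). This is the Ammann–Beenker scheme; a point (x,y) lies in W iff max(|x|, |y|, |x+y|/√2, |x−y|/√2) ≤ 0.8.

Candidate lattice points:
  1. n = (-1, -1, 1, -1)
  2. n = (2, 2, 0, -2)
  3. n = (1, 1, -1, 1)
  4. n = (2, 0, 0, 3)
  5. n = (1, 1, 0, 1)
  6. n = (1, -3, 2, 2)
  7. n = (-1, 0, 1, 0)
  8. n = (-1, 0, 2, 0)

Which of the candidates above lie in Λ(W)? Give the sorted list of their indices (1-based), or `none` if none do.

none

With ζ = e^{iπ/4} the internal vectors are ζ^0,ζ^3,ζ^6,ζ^9.
candidate 1: n = (-1, -1, 1, -1) → π⊥ ≈ (-1.000000, -2.414214); max(|x|,|y|,|x±y|/√2) = 2.414214 > 0.8 ⇒ ∉ W
candidate 2: n = (2, 2, 0, -2) → π⊥ ≈ (-0.828427, +0.000000); max(|x|,|y|,|x±y|/√2) = 0.828427 > 0.8 ⇒ ∉ W
candidate 3: n = (1, 1, -1, 1) → π⊥ ≈ (+1.000000, +2.414214); max(|x|,|y|,|x±y|/√2) = 2.414214 > 0.8 ⇒ ∉ W
candidate 4: n = (2, 0, 0, 3) → π⊥ ≈ (+4.121320, +2.121320); max(|x|,|y|,|x±y|/√2) = 4.414214 > 0.8 ⇒ ∉ W
candidate 5: n = (1, 1, 0, 1) → π⊥ ≈ (+1.000000, +1.414214); max(|x|,|y|,|x±y|/√2) = 1.707107 > 0.8 ⇒ ∉ W
candidate 6: n = (1, -3, 2, 2) → π⊥ ≈ (+4.535534, -2.707107); max(|x|,|y|,|x±y|/√2) = 5.121320 > 0.8 ⇒ ∉ W
candidate 7: n = (-1, 0, 1, 0) → π⊥ ≈ (-1.000000, -1.000000); max(|x|,|y|,|x±y|/√2) = 1.414214 > 0.8 ⇒ ∉ W
candidate 8: n = (-1, 0, 2, 0) → π⊥ ≈ (-1.000000, -2.000000); max(|x|,|y|,|x±y|/√2) = 2.121320 > 0.8 ⇒ ∉ W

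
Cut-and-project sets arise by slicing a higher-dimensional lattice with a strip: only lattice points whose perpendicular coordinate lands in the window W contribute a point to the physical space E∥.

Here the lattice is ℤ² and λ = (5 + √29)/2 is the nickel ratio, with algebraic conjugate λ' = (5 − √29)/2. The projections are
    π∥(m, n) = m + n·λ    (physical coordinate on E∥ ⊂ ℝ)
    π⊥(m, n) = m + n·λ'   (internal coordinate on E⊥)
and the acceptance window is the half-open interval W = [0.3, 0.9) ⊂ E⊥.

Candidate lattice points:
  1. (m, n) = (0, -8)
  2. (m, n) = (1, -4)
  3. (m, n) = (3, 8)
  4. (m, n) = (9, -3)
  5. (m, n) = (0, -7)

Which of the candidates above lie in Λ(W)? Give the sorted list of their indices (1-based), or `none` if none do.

none

Compute λ' = (5−√29)/2 = -0.19258, so π⊥(m,n) = m -0.19258·n.
[1] lift (0,-8): star map gives 1.54066; window check 0.3 ≤ 1.54066 < 0.9 is false → out
[2] lift (1,-4): star map gives 1.77033; window check 0.3 ≤ 1.77033 < 0.9 is false → out
[3] lift (3,8): star map gives 1.45934; window check 0.3 ≤ 1.45934 < 0.9 is false → out
[4] lift (9,-3): star map gives 9.57775; window check 0.3 ≤ 9.57775 < 0.9 is false → out
[5] lift (0,-7): star map gives 1.34808; window check 0.3 ≤ 1.34808 < 0.9 is false → out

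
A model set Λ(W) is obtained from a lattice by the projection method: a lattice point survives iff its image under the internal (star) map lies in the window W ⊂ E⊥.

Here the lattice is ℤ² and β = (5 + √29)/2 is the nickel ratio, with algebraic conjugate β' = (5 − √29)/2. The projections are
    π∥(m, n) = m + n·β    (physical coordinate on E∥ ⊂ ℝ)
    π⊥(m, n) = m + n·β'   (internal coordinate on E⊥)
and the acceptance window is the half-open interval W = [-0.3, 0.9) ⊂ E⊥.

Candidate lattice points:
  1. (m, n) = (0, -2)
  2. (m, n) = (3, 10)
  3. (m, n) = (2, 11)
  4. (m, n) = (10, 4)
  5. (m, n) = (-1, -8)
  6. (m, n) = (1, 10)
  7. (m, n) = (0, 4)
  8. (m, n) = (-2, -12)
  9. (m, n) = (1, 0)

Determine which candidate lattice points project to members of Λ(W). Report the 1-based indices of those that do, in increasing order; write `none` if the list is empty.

β' = (5−√29)/2 ≈ -0.19258.
[1] lift (0,-2): star map gives 0.38516; window check -0.3 ≤ 0.38516 < 0.9 is true → IN Λ
[2] lift (3,10): star map gives 1.07418; window check -0.3 ≤ 1.07418 < 0.9 is false → out
[3] lift (2,11): star map gives -0.11841; window check -0.3 ≤ -0.11841 < 0.9 is true → IN Λ
[4] lift (10,4): star map gives 9.22967; window check -0.3 ≤ 9.22967 < 0.9 is false → out
[5] lift (-1,-8): star map gives 0.54066; window check -0.3 ≤ 0.54066 < 0.9 is true → IN Λ
[6] lift (1,10): star map gives -0.92582; window check -0.3 ≤ -0.92582 < 0.9 is false → out
[7] lift (0,4): star map gives -0.77033; window check -0.3 ≤ -0.77033 < 0.9 is false → out
[8] lift (-2,-12): star map gives 0.31099; window check -0.3 ≤ 0.31099 < 0.9 is true → IN Λ
[9] lift (1,0): star map gives 1.00000; window check -0.3 ≤ 1.00000 < 0.9 is false → out

1, 3, 5, 8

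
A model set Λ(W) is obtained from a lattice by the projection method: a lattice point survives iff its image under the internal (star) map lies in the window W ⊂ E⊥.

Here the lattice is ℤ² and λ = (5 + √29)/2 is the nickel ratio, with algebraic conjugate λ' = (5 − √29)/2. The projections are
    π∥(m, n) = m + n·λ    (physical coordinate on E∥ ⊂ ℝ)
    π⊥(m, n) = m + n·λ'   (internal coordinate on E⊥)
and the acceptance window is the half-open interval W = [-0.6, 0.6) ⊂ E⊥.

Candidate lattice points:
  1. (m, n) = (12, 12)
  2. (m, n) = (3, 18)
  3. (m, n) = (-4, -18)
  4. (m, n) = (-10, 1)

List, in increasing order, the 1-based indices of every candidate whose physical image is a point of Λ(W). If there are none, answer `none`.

2, 3

Numerically λ ≈ 5.1926 and λ' = −1/λ ≈ -0.1926.
candidate 1: (m,n)=(12,12) → π∥ = 12+12·λ ≈ 74.3110, π⊥ = 12+12·λ' ≈ 9.6890 ∉ [-0.6, 0.6) ⇒ out
candidate 2: (m,n)=(3,18) → π∥ = 3+18·λ ≈ 96.4665, π⊥ = 3+18·λ' ≈ -0.4665 ∈ [-0.6, 0.6) ⇒ IN Λ
candidate 3: (m,n)=(-4,-18) → π∥ = -4-18·λ ≈ -97.4665, π⊥ = -4-18·λ' ≈ -0.5335 ∈ [-0.6, 0.6) ⇒ IN Λ
candidate 4: (m,n)=(-10,1) → π∥ = -10+1·λ ≈ -4.8074, π⊥ = -10+1·λ' ≈ -10.1926 ∉ [-0.6, 0.6) ⇒ out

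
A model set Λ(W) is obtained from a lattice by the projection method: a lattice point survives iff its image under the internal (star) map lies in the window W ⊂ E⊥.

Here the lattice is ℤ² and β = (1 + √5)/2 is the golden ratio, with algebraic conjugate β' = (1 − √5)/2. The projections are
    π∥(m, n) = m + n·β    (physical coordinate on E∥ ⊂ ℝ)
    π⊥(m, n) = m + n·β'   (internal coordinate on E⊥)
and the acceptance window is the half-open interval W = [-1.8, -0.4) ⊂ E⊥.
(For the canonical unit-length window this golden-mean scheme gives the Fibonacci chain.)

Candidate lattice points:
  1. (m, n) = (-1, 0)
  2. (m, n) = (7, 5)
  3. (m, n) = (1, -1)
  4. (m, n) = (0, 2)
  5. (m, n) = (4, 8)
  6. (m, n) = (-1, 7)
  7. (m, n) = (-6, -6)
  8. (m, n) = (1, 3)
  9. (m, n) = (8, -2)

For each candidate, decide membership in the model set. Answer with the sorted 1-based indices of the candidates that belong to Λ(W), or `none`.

β' = (1−√5)/2 ≈ -0.61803.
#1 (-1,0): internal coord -1 + (0)·β' = -1.00000; -1.00000 ∈ [-1.8, -0.4) → IN Λ
#2 (7,5): internal coord 7 + (5)·β' = +3.90983; +3.90983 ∉ [-1.8, -0.4) → out
#3 (1,-1): internal coord 1 + (-1)·β' = +1.61803; +1.61803 ∉ [-1.8, -0.4) → out
#4 (0,2): internal coord 0 + (2)·β' = -1.23607; -1.23607 ∈ [-1.8, -0.4) → IN Λ
#5 (4,8): internal coord 4 + (8)·β' = -0.94427; -0.94427 ∈ [-1.8, -0.4) → IN Λ
#6 (-1,7): internal coord -1 + (7)·β' = -5.32624; -5.32624 ∉ [-1.8, -0.4) → out
#7 (-6,-6): internal coord -6 + (-6)·β' = -2.29180; -2.29180 ∉ [-1.8, -0.4) → out
#8 (1,3): internal coord 1 + (3)·β' = -0.85410; -0.85410 ∈ [-1.8, -0.4) → IN Λ
#9 (8,-2): internal coord 8 + (-2)·β' = +9.23607; +9.23607 ∉ [-1.8, -0.4) → out

1, 4, 5, 8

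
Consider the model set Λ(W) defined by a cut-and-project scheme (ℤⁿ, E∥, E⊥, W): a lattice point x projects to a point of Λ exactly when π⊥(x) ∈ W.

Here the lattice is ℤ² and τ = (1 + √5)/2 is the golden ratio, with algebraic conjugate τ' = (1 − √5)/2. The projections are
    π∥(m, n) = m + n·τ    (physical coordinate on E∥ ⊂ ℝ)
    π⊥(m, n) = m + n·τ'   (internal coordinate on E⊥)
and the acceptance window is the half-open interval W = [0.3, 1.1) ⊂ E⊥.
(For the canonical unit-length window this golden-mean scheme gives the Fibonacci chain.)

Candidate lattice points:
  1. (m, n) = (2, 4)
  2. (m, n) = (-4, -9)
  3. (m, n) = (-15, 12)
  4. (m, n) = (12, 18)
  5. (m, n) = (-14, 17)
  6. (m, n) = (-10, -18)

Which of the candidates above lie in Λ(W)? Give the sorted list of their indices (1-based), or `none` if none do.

4

τ' = (1−√5)/2 ≈ -0.618034.
[1] lift (2,4): star map gives -0.472136; window check 0.3 ≤ -0.472136 < 1.1 is false → out
[2] lift (-4,-9): star map gives 1.562306; window check 0.3 ≤ 1.562306 < 1.1 is false → out
[3] lift (-15,12): star map gives -22.416408; window check 0.3 ≤ -22.416408 < 1.1 is false → out
[4] lift (12,18): star map gives 0.875388; window check 0.3 ≤ 0.875388 < 1.1 is true → IN Λ
[5] lift (-14,17): star map gives -24.506578; window check 0.3 ≤ -24.506578 < 1.1 is false → out
[6] lift (-10,-18): star map gives 1.124612; window check 0.3 ≤ 1.124612 < 1.1 is false → out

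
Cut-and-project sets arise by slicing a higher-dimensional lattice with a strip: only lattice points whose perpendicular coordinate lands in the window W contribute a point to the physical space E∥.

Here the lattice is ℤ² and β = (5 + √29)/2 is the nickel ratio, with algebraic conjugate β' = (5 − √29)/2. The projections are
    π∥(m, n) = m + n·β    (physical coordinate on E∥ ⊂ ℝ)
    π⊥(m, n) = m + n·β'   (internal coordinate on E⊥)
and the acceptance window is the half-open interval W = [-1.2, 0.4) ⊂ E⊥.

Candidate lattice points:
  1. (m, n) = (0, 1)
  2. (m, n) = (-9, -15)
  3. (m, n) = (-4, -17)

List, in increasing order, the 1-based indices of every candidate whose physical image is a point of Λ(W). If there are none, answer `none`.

β' = (5−√29)/2 ≈ -0.1926.
candidate 1: (m,n)=(0,1) → π∥ = 0+1·β ≈ 5.1926, π⊥ = 0+1·β' ≈ -0.1926 ∈ [-1.2, 0.4) ⇒ IN Λ
candidate 2: (m,n)=(-9,-15) → π∥ = -9-15·β ≈ -86.8887, π⊥ = -9-15·β' ≈ -6.1113 ∉ [-1.2, 0.4) ⇒ out
candidate 3: (m,n)=(-4,-17) → π∥ = -4-17·β ≈ -92.2739, π⊥ = -4-17·β' ≈ -0.7261 ∈ [-1.2, 0.4) ⇒ IN Λ

1, 3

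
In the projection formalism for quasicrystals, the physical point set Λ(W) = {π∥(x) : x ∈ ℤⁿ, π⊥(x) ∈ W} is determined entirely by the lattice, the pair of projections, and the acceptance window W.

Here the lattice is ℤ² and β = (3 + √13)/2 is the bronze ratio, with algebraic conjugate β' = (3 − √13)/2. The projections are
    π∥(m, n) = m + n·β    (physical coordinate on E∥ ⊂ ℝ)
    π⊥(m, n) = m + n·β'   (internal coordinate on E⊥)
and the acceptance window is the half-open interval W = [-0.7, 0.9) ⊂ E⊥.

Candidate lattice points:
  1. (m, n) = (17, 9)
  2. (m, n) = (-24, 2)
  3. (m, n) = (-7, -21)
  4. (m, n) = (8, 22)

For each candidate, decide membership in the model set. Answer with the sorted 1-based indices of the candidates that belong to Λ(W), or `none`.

3

β' = (3−√13)/2 ≈ -0.30278.
#1 (17,9): internal coord 17 + (9)·β' = +14.27502; +14.27502 ∉ [-0.7, 0.9) → out
#2 (-24,2): internal coord -24 + (2)·β' = -24.60555; -24.60555 ∉ [-0.7, 0.9) → out
#3 (-7,-21): internal coord -7 + (-21)·β' = -0.64171; -0.64171 ∈ [-0.7, 0.9) → IN Λ
#4 (8,22): internal coord 8 + (22)·β' = +1.33894; +1.33894 ∉ [-0.7, 0.9) → out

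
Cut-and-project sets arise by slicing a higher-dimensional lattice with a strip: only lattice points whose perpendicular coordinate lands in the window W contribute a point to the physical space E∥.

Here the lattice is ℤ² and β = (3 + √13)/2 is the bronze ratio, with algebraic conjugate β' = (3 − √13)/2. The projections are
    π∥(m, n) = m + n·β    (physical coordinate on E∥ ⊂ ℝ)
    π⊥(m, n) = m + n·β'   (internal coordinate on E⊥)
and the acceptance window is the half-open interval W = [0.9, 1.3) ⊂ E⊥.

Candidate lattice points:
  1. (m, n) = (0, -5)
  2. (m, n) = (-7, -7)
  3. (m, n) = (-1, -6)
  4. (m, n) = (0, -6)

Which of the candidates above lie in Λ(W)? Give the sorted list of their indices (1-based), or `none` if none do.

none

Numerically β ≈ 3.302776 and β' = −1/β ≈ -0.302776.
candidate 1: (m,n)=(0,-5) → π∥ = 0-5·β ≈ -16.513878, π⊥ = 0-5·β' ≈ 1.513878 ∉ [0.9, 1.3) ⇒ out
candidate 2: (m,n)=(-7,-7) → π∥ = -7-7·β ≈ -30.119429, π⊥ = -7-7·β' ≈ -4.880571 ∉ [0.9, 1.3) ⇒ out
candidate 3: (m,n)=(-1,-6) → π∥ = -1-6·β ≈ -20.816654, π⊥ = -1-6·β' ≈ 0.816654 ∉ [0.9, 1.3) ⇒ out
candidate 4: (m,n)=(0,-6) → π∥ = 0-6·β ≈ -19.816654, π⊥ = 0-6·β' ≈ 1.816654 ∉ [0.9, 1.3) ⇒ out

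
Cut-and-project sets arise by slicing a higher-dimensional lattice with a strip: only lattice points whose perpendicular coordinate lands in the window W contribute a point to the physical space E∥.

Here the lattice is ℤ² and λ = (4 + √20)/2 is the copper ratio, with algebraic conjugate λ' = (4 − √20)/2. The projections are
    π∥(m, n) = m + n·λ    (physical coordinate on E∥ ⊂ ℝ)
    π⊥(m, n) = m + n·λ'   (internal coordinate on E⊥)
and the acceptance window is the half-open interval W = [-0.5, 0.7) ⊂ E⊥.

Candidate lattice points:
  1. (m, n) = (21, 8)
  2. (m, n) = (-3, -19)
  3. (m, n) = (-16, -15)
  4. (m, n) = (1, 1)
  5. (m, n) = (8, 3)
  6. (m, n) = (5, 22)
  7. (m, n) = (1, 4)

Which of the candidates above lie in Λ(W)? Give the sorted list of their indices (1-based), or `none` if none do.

λ' = (4−√20)/2 ≈ -0.23607.
candidate 1: (m,n)=(21,8) → π∥ = 21+8·λ ≈ 54.88854, π⊥ = 21+8·λ' ≈ 19.11146 ∉ [-0.5, 0.7) ⇒ out
candidate 2: (m,n)=(-3,-19) → π∥ = -3-19·λ ≈ -83.48529, π⊥ = -3-19·λ' ≈ 1.48529 ∉ [-0.5, 0.7) ⇒ out
candidate 3: (m,n)=(-16,-15) → π∥ = -16-15·λ ≈ -79.54102, π⊥ = -16-15·λ' ≈ -12.45898 ∉ [-0.5, 0.7) ⇒ out
candidate 4: (m,n)=(1,1) → π∥ = 1+1·λ ≈ 5.23607, π⊥ = 1+1·λ' ≈ 0.76393 ∉ [-0.5, 0.7) ⇒ out
candidate 5: (m,n)=(8,3) → π∥ = 8+3·λ ≈ 20.70820, π⊥ = 8+3·λ' ≈ 7.29180 ∉ [-0.5, 0.7) ⇒ out
candidate 6: (m,n)=(5,22) → π∥ = 5+22·λ ≈ 98.19350, π⊥ = 5+22·λ' ≈ -0.19350 ∈ [-0.5, 0.7) ⇒ IN Λ
candidate 7: (m,n)=(1,4) → π∥ = 1+4·λ ≈ 17.94427, π⊥ = 1+4·λ' ≈ 0.05573 ∈ [-0.5, 0.7) ⇒ IN Λ

6, 7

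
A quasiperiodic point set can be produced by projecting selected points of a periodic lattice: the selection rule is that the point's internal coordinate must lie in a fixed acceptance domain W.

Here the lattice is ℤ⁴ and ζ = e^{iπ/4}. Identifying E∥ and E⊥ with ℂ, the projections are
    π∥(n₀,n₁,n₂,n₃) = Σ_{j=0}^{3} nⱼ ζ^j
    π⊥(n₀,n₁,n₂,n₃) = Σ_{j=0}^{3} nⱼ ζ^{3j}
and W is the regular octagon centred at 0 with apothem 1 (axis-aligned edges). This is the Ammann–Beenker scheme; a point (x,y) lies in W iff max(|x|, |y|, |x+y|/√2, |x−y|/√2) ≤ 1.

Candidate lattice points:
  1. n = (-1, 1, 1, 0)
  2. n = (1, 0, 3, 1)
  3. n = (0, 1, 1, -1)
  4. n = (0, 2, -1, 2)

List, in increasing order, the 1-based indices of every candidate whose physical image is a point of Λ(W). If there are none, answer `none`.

π⊥(n) = n₀ + n₁ζ³ + n₂ζ⁶ + n₃ζ⁹ where ζ = e^{iπ/4}.
candidate 1: n = (-1, 1, 1, 0) → π⊥ ≈ (-1.707107, -0.292893); max(|x|,|y|,|x±y|/√2) = 1.707107 > 1 ⇒ ∉ W
candidate 2: n = (1, 0, 3, 1) → π⊥ ≈ (+1.707107, -2.292893); max(|x|,|y|,|x±y|/√2) = 2.828427 > 1 ⇒ ∉ W
candidate 3: n = (0, 1, 1, -1) → π⊥ ≈ (-1.414214, -1.000000); max(|x|,|y|,|x±y|/√2) = 1.707107 > 1 ⇒ ∉ W
candidate 4: n = (0, 2, -1, 2) → π⊥ ≈ (+0.000000, +3.828427); max(|x|,|y|,|x±y|/√2) = 3.828427 > 1 ⇒ ∉ W

none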